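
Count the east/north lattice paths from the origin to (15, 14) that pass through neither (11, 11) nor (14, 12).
Number of paths = 32360724

Inclusion–exclusion. Total paths: C(29, 15) = 77558760. Through P₁: C(22, 11)·C(7, 4) = 24690120. Through P₂: C(26, 14)·C(3, 1) = 28973100. Since P₁ is strictly southwest of P₂, a monotone path through both must visit P₁ then P₂; paths through both = C(22, 11)·C(4, 3)·C(3, 1) = 8465184. Avoid both = 77558760 − 24690120 − 28973100 + 8465184 = 32360724.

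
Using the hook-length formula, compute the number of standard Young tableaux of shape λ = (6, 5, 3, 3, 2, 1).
# SYT of shape (6, 5, 3, 3, 2, 1) = 214988800

Hook-length formula: f^λ = n! / Π hook(c), product over all cells c of the Young diagram. For λ = (6, 5, 3, 3, 2, 1), n = 20 boxes. Hook lengths by row (left-to-right, top-to-bottom): [11, 9, 7, 4, 3, 1]; [9, 7, 5, 2, 1]; [6, 4, 2]; [5, 3, 1]; [3, 1]; [1]. Product of hooks = 11316412800. So f^λ = 20! / 11316412800 = 2432902008176640000 / 11316412800 = 214988800.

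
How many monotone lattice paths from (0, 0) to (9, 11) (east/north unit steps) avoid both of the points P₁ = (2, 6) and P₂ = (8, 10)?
Number of paths = 70028

Inclusion–exclusion. Total paths: C(20, 9) = 167960. Through P₁: C(8, 2)·C(12, 7) = 22176. Through P₂: C(18, 8)·C(2, 1) = 87516. Since P₁ is strictly southwest of P₂, a monotone path through both must visit P₁ then P₂; paths through both = C(8, 2)·C(10, 6)·C(2, 1) = 11760. Avoid both = 167960 − 22176 − 87516 + 11760 = 70028.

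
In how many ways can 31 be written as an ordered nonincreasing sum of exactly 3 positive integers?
p(31, 3 parts) = 80

Partitions of n into exactly k parts are in bijection with partitions of n − k into at most k parts (subtract 1 from each part). So p(31, exactly 3) = p(28, parts ≤ 3). Computing via the recurrence p(m, j) = p(m, j−1) + p(m−j, j) gives 80.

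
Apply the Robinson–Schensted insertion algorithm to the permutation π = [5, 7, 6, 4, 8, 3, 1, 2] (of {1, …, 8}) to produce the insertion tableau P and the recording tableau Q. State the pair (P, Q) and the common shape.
P = [1, 2, 8] / [3, 6] / [4] / [5] / [7];  Q = [1, 2, 5] / [3, 8] / [4] / [6] / [7];  common shape = (3, 2, 1, 1, 1)

Row-insert the values π_1, π_2, … into P one at a time, bumping the leftmost entry strictly greater than the inserted value down to the next row. The recording tableau Q records, in position (i, j), the step at which that cell was added to P.
  Insert 5 (step 1): P = [5];  Q = [1]
  Insert 7 (step 2): P = [5, 7];  Q = [1, 2]
  Insert 6 (step 3): P = [5, 6] / [7];  Q = [1, 2] / [3]
  Insert 4 (step 4): P = [4, 6] / [5] / [7];  Q = [1, 2] / [3] / [4]
  Insert 8 (step 5): P = [4, 6, 8] / [5] / [7];  Q = [1, 2, 5] / [3] / [4]
  Insert 3 (step 6): P = [3, 6, 8] / [4] / [5] / [7];  Q = [1, 2, 5] / [3] / [4] / [6]
  Insert 1 (step 7): P = [1, 6, 8] / [3] / [4] / [5] / [7];  Q = [1, 2, 5] / [3] / [4] / [6] / [7]
  Insert 2 (step 8): P = [1, 2, 8] / [3, 6] / [4] / [5] / [7];  Q = [1, 2, 5] / [3, 8] / [4] / [6] / [7]
Final shape: (3, 2, 1, 1, 1).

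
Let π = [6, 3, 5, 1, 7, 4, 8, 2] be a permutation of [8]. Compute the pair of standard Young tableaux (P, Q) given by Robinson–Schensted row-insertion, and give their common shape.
P = [1, 2, 7, 8] / [3, 4] / [5] / [6];  Q = [1, 3, 5, 7] / [2, 6] / [4] / [8];  common shape = (4, 2, 1, 1)

Row-insert the values π_1, π_2, … into P one at a time, bumping the leftmost entry strictly greater than the inserted value down to the next row. The recording tableau Q records, in position (i, j), the step at which that cell was added to P.
  Insert 6 (step 1): P = [6];  Q = [1]
  Insert 3 (step 2): P = [3] / [6];  Q = [1] / [2]
  Insert 5 (step 3): P = [3, 5] / [6];  Q = [1, 3] / [2]
  Insert 1 (step 4): P = [1, 5] / [3] / [6];  Q = [1, 3] / [2] / [4]
  Insert 7 (step 5): P = [1, 5, 7] / [3] / [6];  Q = [1, 3, 5] / [2] / [4]
  Insert 4 (step 6): P = [1, 4, 7] / [3, 5] / [6];  Q = [1, 3, 5] / [2, 6] / [4]
  Insert 8 (step 7): P = [1, 4, 7, 8] / [3, 5] / [6];  Q = [1, 3, 5, 7] / [2, 6] / [4]
  Insert 2 (step 8): P = [1, 2, 7, 8] / [3, 4] / [5] / [6];  Q = [1, 3, 5, 7] / [2, 6] / [4] / [8]
Final shape: (4, 2, 1, 1).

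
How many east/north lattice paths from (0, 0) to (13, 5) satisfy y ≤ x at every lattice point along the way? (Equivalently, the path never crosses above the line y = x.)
Number of paths = 5508

By the reflection principle (André's argument), the number of monotone paths to (13, 5) with n ≤ m that never go above y = x is C(18, 13) − C(18, 14) = 8568 − 3060 = 5508.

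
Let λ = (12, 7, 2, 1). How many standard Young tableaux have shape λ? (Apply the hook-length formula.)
# SYT of shape (12, 7, 2, 1) = 38201856

Hook-length formula: f^λ = n! / Π hook(c), product over all cells c of the Young diagram. For λ = (12, 7, 2, 1), n = 22 boxes. Hook lengths by row (left-to-right, top-to-bottom): [15, 13, 11, 10, 9, 8, 7, 5, 4, 3, 2, 1]; [9, 7, 5, 4, 3, 2, 1]; [3, 1]; [1]. Product of hooks = 29422673280000. So f^λ = 22! / 29422673280000 = 1124000727777607680000 / 29422673280000 = 38201856.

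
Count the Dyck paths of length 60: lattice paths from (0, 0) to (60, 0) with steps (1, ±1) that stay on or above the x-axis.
C_30 = 3814986502092304

These Dyck paths are counted by the Catalan number C_n = (1/(n + 1)) · C(2n, n). For n = 30: C_30 = (1/31) · C(60, 30) = 118264581564861424/31 = 3814986502092304.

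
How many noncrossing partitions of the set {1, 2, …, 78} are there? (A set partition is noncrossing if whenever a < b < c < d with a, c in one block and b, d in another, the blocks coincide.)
C_78 = 73745243611532458459690151854647329239335600

These noncrossing partitions are counted by the Catalan number C_n = (1/(n + 1)) · C(2n, n). For n = 78: C_78 = (1/79) · C(156, 78) = 5825874245311064218315521996517139009907512400/79 = 73745243611532458459690151854647329239335600.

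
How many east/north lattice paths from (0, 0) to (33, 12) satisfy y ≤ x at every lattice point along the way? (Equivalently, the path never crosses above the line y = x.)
Number of paths = 18609425835

By the reflection principle (André's argument), the number of monotone paths to (33, 12) with n ≤ m that never go above y = x is C(45, 33) − C(45, 34) = 28760021745 − 10150595910 = 18609425835.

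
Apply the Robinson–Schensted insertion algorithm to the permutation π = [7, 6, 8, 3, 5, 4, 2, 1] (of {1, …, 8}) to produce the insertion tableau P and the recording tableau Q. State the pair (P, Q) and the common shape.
P = [1, 4] / [2, 8] / [3] / [5] / [6] / [7];  Q = [1, 3] / [2, 5] / [4] / [6] / [7] / [8];  common shape = (2, 2, 1, 1, 1, 1)

Row-insert the values π_1, π_2, … into P one at a time, bumping the leftmost entry strictly greater than the inserted value down to the next row. The recording tableau Q records, in position (i, j), the step at which that cell was added to P.
  Insert 7 (step 1): P = [7];  Q = [1]
  Insert 6 (step 2): P = [6] / [7];  Q = [1] / [2]
  Insert 8 (step 3): P = [6, 8] / [7];  Q = [1, 3] / [2]
  Insert 3 (step 4): P = [3, 8] / [6] / [7];  Q = [1, 3] / [2] / [4]
  Insert 5 (step 5): P = [3, 5] / [6, 8] / [7];  Q = [1, 3] / [2, 5] / [4]
  Insert 4 (step 6): P = [3, 4] / [5, 8] / [6] / [7];  Q = [1, 3] / [2, 5] / [4] / [6]
  Insert 2 (step 7): P = [2, 4] / [3, 8] / [5] / [6] / [7];  Q = [1, 3] / [2, 5] / [4] / [6] / [7]
  Insert 1 (step 8): P = [1, 4] / [2, 8] / [3] / [5] / [6] / [7];  Q = [1, 3] / [2, 5] / [4] / [6] / [7] / [8]
Final shape: (2, 2, 1, 1, 1, 1).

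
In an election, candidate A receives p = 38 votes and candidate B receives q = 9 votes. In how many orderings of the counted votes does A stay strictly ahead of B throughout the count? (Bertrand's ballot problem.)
Strict-lead orderings = 840783515

Total orderings of the 47 votes with 38 for A: C(47, 38) = 1362649145. By the Bertrand ballot formula (Cycle Lemma / reflection principle), the number of orderings in which A is strictly ahead of B throughout is (p − q)/(p + q) · C(p + q, p) = (38 − 9)/(38 + 9) · 1362649145 = 840783515.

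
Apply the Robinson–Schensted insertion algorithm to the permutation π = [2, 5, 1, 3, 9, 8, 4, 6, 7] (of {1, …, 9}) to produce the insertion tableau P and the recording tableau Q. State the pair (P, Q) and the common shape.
P = [1, 3, 4, 6, 7] / [2, 5, 8] / [9];  Q = [1, 2, 5, 8, 9] / [3, 4, 6] / [7];  common shape = (5, 3, 1)

Row-insert the values π_1, π_2, … into P one at a time, bumping the leftmost entry strictly greater than the inserted value down to the next row. The recording tableau Q records, in position (i, j), the step at which that cell was added to P.
  Insert 2 (step 1): P = [2];  Q = [1]
  Insert 5 (step 2): P = [2, 5];  Q = [1, 2]
  Insert 1 (step 3): P = [1, 5] / [2];  Q = [1, 2] / [3]
  Insert 3 (step 4): P = [1, 3] / [2, 5];  Q = [1, 2] / [3, 4]
  Insert 9 (step 5): P = [1, 3, 9] / [2, 5];  Q = [1, 2, 5] / [3, 4]
  Insert 8 (step 6): P = [1, 3, 8] / [2, 5, 9];  Q = [1, 2, 5] / [3, 4, 6]
  Insert 4 (step 7): P = [1, 3, 4] / [2, 5, 8] / [9];  Q = [1, 2, 5] / [3, 4, 6] / [7]
  Insert 6 (step 8): P = [1, 3, 4, 6] / [2, 5, 8] / [9];  Q = [1, 2, 5, 8] / [3, 4, 6] / [7]
  Insert 7 (step 9): P = [1, 3, 4, 6, 7] / [2, 5, 8] / [9];  Q = [1, 2, 5, 8, 9] / [3, 4, 6] / [7]
Final shape: (5, 3, 1).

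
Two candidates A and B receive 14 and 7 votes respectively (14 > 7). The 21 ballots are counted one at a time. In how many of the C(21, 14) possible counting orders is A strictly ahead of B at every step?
Strict-lead orderings = 38760

Total orderings of the 21 votes with 14 for A: C(21, 14) = 116280. By the Bertrand ballot formula (Cycle Lemma / reflection principle), the number of orderings in which A is strictly ahead of B throughout is (p − q)/(p + q) · C(p + q, p) = (14 − 7)/(14 + 7) · 116280 = 38760.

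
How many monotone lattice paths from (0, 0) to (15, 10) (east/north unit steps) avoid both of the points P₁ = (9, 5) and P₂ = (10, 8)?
Number of paths = 1593086

Inclusion–exclusion. Total paths: C(25, 15) = 3268760. Through P₁: C(14, 9)·C(11, 6) = 924924. Through P₂: C(18, 10)·C(7, 5) = 918918. Since P₁ is strictly southwest of P₂, a monotone path through both must visit P₁ then P₂; paths through both = C(14, 9)·C(4, 1)·C(7, 5) = 168168. Avoid both = 3268760 − 924924 − 918918 + 168168 = 1593086.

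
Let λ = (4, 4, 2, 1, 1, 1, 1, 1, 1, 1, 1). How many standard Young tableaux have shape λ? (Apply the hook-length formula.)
# SYT of shape (4, 4, 2, 1, 1, 1, 1, 1, 1, 1, 1) = 363528

Hook-length formula: f^λ = n! / Π hook(c), product over all cells c of the Young diagram. For λ = (4, 4, 2, 1, 1, 1, 1, 1, 1, 1, 1), n = 18 boxes. Hook lengths by row (left-to-right, top-to-bottom): [14, 5, 3, 2]; [13, 4, 2, 1]; [10, 1]; [8]; [7]; [6]; [5]; [4]; [3]; [2]; [1]. Product of hooks = 17611776000. So f^λ = 18! / 17611776000 = 6402373705728000 / 17611776000 = 363528.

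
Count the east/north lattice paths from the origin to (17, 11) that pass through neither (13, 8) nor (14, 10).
Number of paths = 8948886

Inclusion–exclusion. Total paths: C(28, 17) = 21474180. Through P₁: C(21, 13)·C(7, 4) = 7122150. Through P₂: C(24, 14)·C(4, 3) = 7845024. Since P₁ is strictly southwest of P₂, a monotone path through both must visit P₁ then P₂; paths through both = C(21, 13)·C(3, 1)·C(4, 3) = 2441880. Avoid both = 21474180 − 7122150 − 7845024 + 2441880 = 8948886.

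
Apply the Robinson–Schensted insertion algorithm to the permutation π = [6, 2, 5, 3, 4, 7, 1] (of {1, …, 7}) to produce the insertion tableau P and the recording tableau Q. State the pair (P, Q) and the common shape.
P = [1, 3, 4, 7] / [2] / [5] / [6];  Q = [1, 3, 5, 6] / [2] / [4] / [7];  common shape = (4, 1, 1, 1)

Row-insert the values π_1, π_2, … into P one at a time, bumping the leftmost entry strictly greater than the inserted value down to the next row. The recording tableau Q records, in position (i, j), the step at which that cell was added to P.
  Insert 6 (step 1): P = [6];  Q = [1]
  Insert 2 (step 2): P = [2] / [6];  Q = [1] / [2]
  Insert 5 (step 3): P = [2, 5] / [6];  Q = [1, 3] / [2]
  Insert 3 (step 4): P = [2, 3] / [5] / [6];  Q = [1, 3] / [2] / [4]
  Insert 4 (step 5): P = [2, 3, 4] / [5] / [6];  Q = [1, 3, 5] / [2] / [4]
  Insert 7 (step 6): P = [2, 3, 4, 7] / [5] / [6];  Q = [1, 3, 5, 6] / [2] / [4]
  Insert 1 (step 7): P = [1, 3, 4, 7] / [2] / [5] / [6];  Q = [1, 3, 5, 6] / [2] / [4] / [7]
Final shape: (4, 1, 1, 1).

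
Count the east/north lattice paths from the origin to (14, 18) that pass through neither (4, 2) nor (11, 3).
Number of paths = 391560471

Inclusion–exclusion. Total paths: C(32, 14) = 471435600. Through P₁: C(6, 4)·C(26, 10) = 79676025. Through P₂: C(14, 11)·C(18, 3) = 297024. Since P₁ is strictly southwest of P₂, a monotone path through both must visit P₁ then P₂; paths through both = C(6, 4)·C(8, 7)·C(18, 3) = 97920. Avoid both = 471435600 − 79676025 − 297024 + 97920 = 391560471.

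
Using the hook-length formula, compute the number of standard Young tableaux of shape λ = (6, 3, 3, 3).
# SYT of shape (6, 3, 3, 3) = 50050

Hook-length formula: f^λ = n! / Π hook(c), product over all cells c of the Young diagram. For λ = (6, 3, 3, 3), n = 15 boxes. Hook lengths by row (left-to-right, top-to-bottom): [9, 8, 7, 3, 2, 1]; [5, 4, 3]; [4, 3, 2]; [3, 2, 1]. Product of hooks = 26127360. So f^λ = 15! / 26127360 = 1307674368000 / 26127360 = 50050.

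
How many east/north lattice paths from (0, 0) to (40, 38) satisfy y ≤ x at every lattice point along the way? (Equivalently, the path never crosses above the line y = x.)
Number of paths = 1941701670546516308430

By the reflection principle (André's argument), the number of monotone paths to (40, 38) with n ≤ m that never go above y = x is C(78, 40) − C(78, 41) = 26536589497469056215210 − 24594887826922539906780 = 1941701670546516308430.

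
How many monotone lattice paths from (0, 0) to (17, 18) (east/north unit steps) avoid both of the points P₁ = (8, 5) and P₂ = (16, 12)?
Number of paths = 3742408740

Inclusion–exclusion. Total paths: C(35, 17) = 4537567650. Through P₁: C(13, 8)·C(22, 9) = 640179540. Through P₂: C(28, 16)·C(7, 1) = 212952285. Since P₁ is strictly southwest of P₂, a monotone path through both must visit P₁ then P₂; paths through both = C(13, 8)·C(15, 8)·C(7, 1) = 57972915. Avoid both = 4537567650 − 640179540 − 212952285 + 57972915 = 3742408740.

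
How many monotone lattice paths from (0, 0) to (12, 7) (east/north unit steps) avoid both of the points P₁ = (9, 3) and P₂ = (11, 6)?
Number of paths = 22336

Inclusion–exclusion. Total paths: C(19, 12) = 50388. Through P₁: C(12, 9)·C(7, 3) = 7700. Through P₂: C(17, 11)·C(2, 1) = 24752. Since P₁ is strictly southwest of P₂, a monotone path through both must visit P₁ then P₂; paths through both = C(12, 9)·C(5, 2)·C(2, 1) = 4400. Avoid both = 50388 − 7700 − 24752 + 4400 = 22336.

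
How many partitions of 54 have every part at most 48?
p(54, parts ≤ 48) = 386136

Use the recurrence p(n, m) = p(n, m−1) + p(n−m, m): either the largest part is < m (count p(n, m−1)) or the largest part is exactly m (remove one copy of m, count p(n−m, m)). With p(0, ·) = 1 this gives p(54, parts ≤ 48) = 386136. (By conjugating Young diagrams, this also counts partitions of 54 into at most 48 parts.)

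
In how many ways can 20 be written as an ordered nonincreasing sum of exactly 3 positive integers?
p(20, 3 parts) = 33

Partitions of n into exactly k parts are in bijection with partitions of n − k into at most k parts (subtract 1 from each part). So p(20, exactly 3) = p(17, parts ≤ 3). Computing via the recurrence p(m, j) = p(m, j−1) + p(m−j, j) gives 33.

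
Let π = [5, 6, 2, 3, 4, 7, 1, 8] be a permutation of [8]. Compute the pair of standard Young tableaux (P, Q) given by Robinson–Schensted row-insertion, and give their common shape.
P = [1, 3, 4, 7, 8] / [2, 6] / [5];  Q = [1, 2, 5, 6, 8] / [3, 4] / [7];  common shape = (5, 2, 1)

Row-insert the values π_1, π_2, … into P one at a time, bumping the leftmost entry strictly greater than the inserted value down to the next row. The recording tableau Q records, in position (i, j), the step at which that cell was added to P.
  Insert 5 (step 1): P = [5];  Q = [1]
  Insert 6 (step 2): P = [5, 6];  Q = [1, 2]
  Insert 2 (step 3): P = [2, 6] / [5];  Q = [1, 2] / [3]
  Insert 3 (step 4): P = [2, 3] / [5, 6];  Q = [1, 2] / [3, 4]
  Insert 4 (step 5): P = [2, 3, 4] / [5, 6];  Q = [1, 2, 5] / [3, 4]
  Insert 7 (step 6): P = [2, 3, 4, 7] / [5, 6];  Q = [1, 2, 5, 6] / [3, 4]
  Insert 1 (step 7): P = [1, 3, 4, 7] / [2, 6] / [5];  Q = [1, 2, 5, 6] / [3, 4] / [7]
  Insert 8 (step 8): P = [1, 3, 4, 7, 8] / [2, 6] / [5];  Q = [1, 2, 5, 6, 8] / [3, 4] / [7]
Final shape: (5, 2, 1).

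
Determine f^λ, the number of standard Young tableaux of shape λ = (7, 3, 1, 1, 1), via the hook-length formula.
# SYT of shape (7, 3, 1, 1, 1) = 7800

Hook-length formula: f^λ = n! / Π hook(c), product over all cells c of the Young diagram. For λ = (7, 3, 1, 1, 1), n = 13 boxes. Hook lengths by row (left-to-right, top-to-bottom): [11, 7, 6, 4, 3, 2, 1]; [6, 2, 1]; [3]; [2]; [1]. Product of hooks = 798336. So f^λ = 13! / 798336 = 6227020800 / 798336 = 7800.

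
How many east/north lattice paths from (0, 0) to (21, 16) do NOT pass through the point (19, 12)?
Number of paths = 10758966795

Total paths from (0, 0) to (21, 16): C(37, 21) = 12875774670. Paths through (19, 12): (paths (0, 0) → (19, 12)) × (paths (19, 12) → (21, 16)) = C(31, 19) · C(6, 2) = 141120525 · 15 = 2116807875. Avoidance count = 12875774670 − 2116807875 = 10758966795.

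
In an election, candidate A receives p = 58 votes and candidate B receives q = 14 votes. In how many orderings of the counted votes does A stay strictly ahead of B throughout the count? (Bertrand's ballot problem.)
Strict-lead orderings = 182614862850640

Total orderings of the 72 votes with 58 for A: C(72, 58) = 298824321028320. By the Bertrand ballot formula (Cycle Lemma / reflection principle), the number of orderings in which A is strictly ahead of B throughout is (p − q)/(p + q) · C(p + q, p) = (58 − 14)/(58 + 14) · 298824321028320 = 182614862850640.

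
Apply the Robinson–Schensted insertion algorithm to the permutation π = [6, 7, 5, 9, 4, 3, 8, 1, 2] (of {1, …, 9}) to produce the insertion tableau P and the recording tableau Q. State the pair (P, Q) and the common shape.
P = [1, 2, 8] / [3, 7] / [4, 9] / [5] / [6];  Q = [1, 2, 4] / [3, 7] / [5, 9] / [6] / [8];  common shape = (3, 2, 2, 1, 1)

Row-insert the values π_1, π_2, … into P one at a time, bumping the leftmost entry strictly greater than the inserted value down to the next row. The recording tableau Q records, in position (i, j), the step at which that cell was added to P.
  Insert 6 (step 1): P = [6];  Q = [1]
  Insert 7 (step 2): P = [6, 7];  Q = [1, 2]
  Insert 5 (step 3): P = [5, 7] / [6];  Q = [1, 2] / [3]
  Insert 9 (step 4): P = [5, 7, 9] / [6];  Q = [1, 2, 4] / [3]
  Insert 4 (step 5): P = [4, 7, 9] / [5] / [6];  Q = [1, 2, 4] / [3] / [5]
  Insert 3 (step 6): P = [3, 7, 9] / [4] / [5] / [6];  Q = [1, 2, 4] / [3] / [5] / [6]
  Insert 8 (step 7): P = [3, 7, 8] / [4, 9] / [5] / [6];  Q = [1, 2, 4] / [3, 7] / [5] / [6]
  Insert 1 (step 8): P = [1, 7, 8] / [3, 9] / [4] / [5] / [6];  Q = [1, 2, 4] / [3, 7] / [5] / [6] / [8]
  Insert 2 (step 9): P = [1, 2, 8] / [3, 7] / [4, 9] / [5] / [6];  Q = [1, 2, 4] / [3, 7] / [5, 9] / [6] / [8]
Final shape: (3, 2, 2, 1, 1).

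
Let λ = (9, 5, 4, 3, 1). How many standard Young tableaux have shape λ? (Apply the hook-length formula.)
# SYT of shape (9, 5, 4, 3, 1) = 1645216650

Hook-length formula: f^λ = n! / Π hook(c), product over all cells c of the Young diagram. For λ = (9, 5, 4, 3, 1), n = 22 boxes. Hook lengths by row (left-to-right, top-to-bottom): [13, 11, 10, 8, 6, 4, 3, 2, 1]; [8, 6, 5, 3, 1]; [6, 4, 3, 1]; [4, 2, 1]; [1]. Product of hooks = 683193139200. So f^λ = 22! / 683193139200 = 1124000727777607680000 / 683193139200 = 1645216650.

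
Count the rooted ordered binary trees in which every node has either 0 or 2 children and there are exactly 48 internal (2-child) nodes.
C_48 = 131327898242169365477991900

These full binary trees are counted by the Catalan number C_n = (1/(n + 1)) · C(2n, n). For n = 48: C_48 = (1/49) · C(96, 48) = 6435067013866298908421603100/49 = 131327898242169365477991900.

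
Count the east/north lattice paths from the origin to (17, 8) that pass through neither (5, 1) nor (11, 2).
Number of paths = 745983

Inclusion–exclusion. Total paths: C(25, 17) = 1081575. Through P₁: C(6, 5)·C(19, 12) = 302328. Through P₂: C(13, 11)·C(12, 6) = 72072. Since P₁ is strictly southwest of P₂, a monotone path through both must visit P₁ then P₂; paths through both = C(6, 5)·C(7, 6)·C(12, 6) = 38808. Avoid both = 1081575 − 302328 − 72072 + 38808 = 745983.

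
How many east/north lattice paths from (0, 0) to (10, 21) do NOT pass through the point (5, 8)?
Number of paths = 33325149

Total paths from (0, 0) to (10, 21): C(31, 10) = 44352165. Paths through (5, 8): (paths (0, 0) → (5, 8)) × (paths (5, 8) → (10, 21)) = C(13, 5) · C(18, 5) = 1287 · 8568 = 11027016. Avoidance count = 44352165 − 11027016 = 33325149.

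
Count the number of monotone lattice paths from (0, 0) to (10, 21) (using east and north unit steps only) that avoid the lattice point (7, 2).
Number of paths = 44296725

Total paths from (0, 0) to (10, 21): C(31, 10) = 44352165. Paths through (7, 2): (paths (0, 0) → (7, 2)) × (paths (7, 2) → (10, 21)) = C(9, 7) · C(22, 3) = 36 · 1540 = 55440. Avoidance count = 44352165 − 55440 = 44296725.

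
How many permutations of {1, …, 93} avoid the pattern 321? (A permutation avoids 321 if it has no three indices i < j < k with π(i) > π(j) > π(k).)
C_93 = 60960876535340415751462563580829648891969728907438000

These 321-avoiding permutations are counted by the Catalan number C_n = (1/(n + 1)) · C(2n, n). For n = 93: C_93 = (1/94) · C(186, 93) = 5730322394321999080637480976597986995845154517299172000/94 = 60960876535340415751462563580829648891969728907438000.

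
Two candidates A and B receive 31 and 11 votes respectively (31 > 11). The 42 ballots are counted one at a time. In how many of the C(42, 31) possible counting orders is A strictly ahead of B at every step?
Strict-lead orderings = 2038362560

Total orderings of the 42 votes with 31 for A: C(42, 31) = 4280561376. By the Bertrand ballot formula (Cycle Lemma / reflection principle), the number of orderings in which A is strictly ahead of B throughout is (p − q)/(p + q) · C(p + q, p) = (31 − 11)/(31 + 11) · 4280561376 = 2038362560.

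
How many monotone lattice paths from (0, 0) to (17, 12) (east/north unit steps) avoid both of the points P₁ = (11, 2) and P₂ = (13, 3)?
Number of paths = 51038221

Inclusion–exclusion. Total paths: C(29, 17) = 51895935. Through P₁: C(13, 11)·C(16, 6) = 624624. Through P₂: C(16, 13)·C(13, 4) = 400400. Since P₁ is strictly southwest of P₂, a monotone path through both must visit P₁ then P₂; paths through both = C(13, 11)·C(3, 2)·C(13, 4) = 167310. Avoid both = 51895935 − 624624 − 400400 + 167310 = 51038221.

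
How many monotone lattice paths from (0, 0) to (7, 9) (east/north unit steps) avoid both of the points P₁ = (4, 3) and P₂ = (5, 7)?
Number of paths = 4798

Inclusion–exclusion. Total paths: C(16, 7) = 11440. Through P₁: C(7, 4)·C(9, 3) = 2940. Through P₂: C(12, 5)·C(4, 2) = 4752. Since P₁ is strictly southwest of P₂, a monotone path through both must visit P₁ then P₂; paths through both = C(7, 4)·C(5, 1)·C(4, 2) = 1050. Avoid both = 11440 − 2940 − 4752 + 1050 = 4798.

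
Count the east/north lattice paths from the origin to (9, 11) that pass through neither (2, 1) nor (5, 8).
Number of paths = 77171

Inclusion–exclusion. Total paths: C(20, 9) = 167960. Through P₁: C(3, 2)·C(17, 7) = 58344. Through P₂: C(13, 5)·C(7, 4) = 45045. Since P₁ is strictly southwest of P₂, a monotone path through both must visit P₁ then P₂; paths through both = C(3, 2)·C(10, 3)·C(7, 4) = 12600. Avoid both = 167960 − 58344 − 45045 + 12600 = 77171.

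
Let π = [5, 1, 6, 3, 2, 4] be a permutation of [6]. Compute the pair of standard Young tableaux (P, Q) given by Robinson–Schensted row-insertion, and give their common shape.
P = [1, 2, 4] / [3, 6] / [5];  Q = [1, 3, 6] / [2, 4] / [5];  common shape = (3, 2, 1)

Row-insert the values π_1, π_2, … into P one at a time, bumping the leftmost entry strictly greater than the inserted value down to the next row. The recording tableau Q records, in position (i, j), the step at which that cell was added to P.
  Insert 5 (step 1): P = [5];  Q = [1]
  Insert 1 (step 2): P = [1] / [5];  Q = [1] / [2]
  Insert 6 (step 3): P = [1, 6] / [5];  Q = [1, 3] / [2]
  Insert 3 (step 4): P = [1, 3] / [5, 6];  Q = [1, 3] / [2, 4]
  Insert 2 (step 5): P = [1, 2] / [3, 6] / [5];  Q = [1, 3] / [2, 4] / [5]
  Insert 4 (step 6): P = [1, 2, 4] / [3, 6] / [5];  Q = [1, 3, 6] / [2, 4] / [5]
Final shape: (3, 2, 1).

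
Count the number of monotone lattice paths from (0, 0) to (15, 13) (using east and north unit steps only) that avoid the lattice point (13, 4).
Number of paths = 37311260

Total paths from (0, 0) to (15, 13): C(28, 15) = 37442160. Paths through (13, 4): (paths (0, 0) → (13, 4)) × (paths (13, 4) → (15, 13)) = C(17, 13) · C(11, 2) = 2380 · 55 = 130900. Avoidance count = 37442160 − 130900 = 37311260.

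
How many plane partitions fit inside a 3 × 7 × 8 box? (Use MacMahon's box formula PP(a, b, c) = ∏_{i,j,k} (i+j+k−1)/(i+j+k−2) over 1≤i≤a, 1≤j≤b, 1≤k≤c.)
PP(3, 7, 8) = 4971151900

Evaluate the triple product over i = 1..3, j = 1..7, k = 1..8. The factors are (2/1) · (3/2) · (4/3) · (5/4) · (6/5) · (7/6) · (8/7) · (9/8) · … (168 factors total). The numerators and denominators telescope so the product is an integer; carrying out the multiplication exactly gives PP(3, 7, 8) = 4971151900.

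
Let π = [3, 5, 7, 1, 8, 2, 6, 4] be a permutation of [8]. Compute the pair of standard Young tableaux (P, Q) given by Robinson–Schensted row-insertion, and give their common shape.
P = [1, 2, 4, 8] / [3, 5, 6] / [7];  Q = [1, 2, 3, 5] / [4, 6, 7] / [8];  common shape = (4, 3, 1)

Row-insert the values π_1, π_2, … into P one at a time, bumping the leftmost entry strictly greater than the inserted value down to the next row. The recording tableau Q records, in position (i, j), the step at which that cell was added to P.
  Insert 3 (step 1): P = [3];  Q = [1]
  Insert 5 (step 2): P = [3, 5];  Q = [1, 2]
  Insert 7 (step 3): P = [3, 5, 7];  Q = [1, 2, 3]
  Insert 1 (step 4): P = [1, 5, 7] / [3];  Q = [1, 2, 3] / [4]
  Insert 8 (step 5): P = [1, 5, 7, 8] / [3];  Q = [1, 2, 3, 5] / [4]
  Insert 2 (step 6): P = [1, 2, 7, 8] / [3, 5];  Q = [1, 2, 3, 5] / [4, 6]
  Insert 6 (step 7): P = [1, 2, 6, 8] / [3, 5, 7];  Q = [1, 2, 3, 5] / [4, 6, 7]
  Insert 4 (step 8): P = [1, 2, 4, 8] / [3, 5, 6] / [7];  Q = [1, 2, 3, 5] / [4, 6, 7] / [8]
Final shape: (4, 3, 1).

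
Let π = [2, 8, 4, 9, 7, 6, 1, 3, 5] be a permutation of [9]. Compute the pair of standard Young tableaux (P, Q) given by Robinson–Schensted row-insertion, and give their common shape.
P = [1, 3, 5] / [2, 4, 6] / [7, 9] / [8];  Q = [1, 2, 4] / [3, 5, 9] / [6, 8] / [7];  common shape = (3, 3, 2, 1)

Row-insert the values π_1, π_2, … into P one at a time, bumping the leftmost entry strictly greater than the inserted value down to the next row. The recording tableau Q records, in position (i, j), the step at which that cell was added to P.
  Insert 2 (step 1): P = [2];  Q = [1]
  Insert 8 (step 2): P = [2, 8];  Q = [1, 2]
  Insert 4 (step 3): P = [2, 4] / [8];  Q = [1, 2] / [3]
  Insert 9 (step 4): P = [2, 4, 9] / [8];  Q = [1, 2, 4] / [3]
  Insert 7 (step 5): P = [2, 4, 7] / [8, 9];  Q = [1, 2, 4] / [3, 5]
  Insert 6 (step 6): P = [2, 4, 6] / [7, 9] / [8];  Q = [1, 2, 4] / [3, 5] / [6]
  Insert 1 (step 7): P = [1, 4, 6] / [2, 9] / [7] / [8];  Q = [1, 2, 4] / [3, 5] / [6] / [7]
  Insert 3 (step 8): P = [1, 3, 6] / [2, 4] / [7, 9] / [8];  Q = [1, 2, 4] / [3, 5] / [6, 8] / [7]
  Insert 5 (step 9): P = [1, 3, 5] / [2, 4, 6] / [7, 9] / [8];  Q = [1, 2, 4] / [3, 5, 9] / [6, 8] / [7]
Final shape: (3, 3, 2, 1).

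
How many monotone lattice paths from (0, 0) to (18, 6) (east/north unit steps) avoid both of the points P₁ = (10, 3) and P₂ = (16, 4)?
Number of paths = 70348

Inclusion–exclusion. Total paths: C(24, 18) = 134596. Through P₁: C(13, 10)·C(11, 8) = 47190. Through P₂: C(20, 16)·C(4, 2) = 29070. Since P₁ is strictly southwest of P₂, a monotone path through both must visit P₁ then P₂; paths through both = C(13, 10)·C(7, 6)·C(4, 2) = 12012. Avoid both = 134596 − 47190 − 29070 + 12012 = 70348.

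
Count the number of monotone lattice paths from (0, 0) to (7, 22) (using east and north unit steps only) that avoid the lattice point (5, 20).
Number of paths = 1242000

Total paths from (0, 0) to (7, 22): C(29, 7) = 1560780. Paths through (5, 20): (paths (0, 0) → (5, 20)) × (paths (5, 20) → (7, 22)) = C(25, 5) · C(4, 2) = 53130 · 6 = 318780. Avoidance count = 1560780 − 318780 = 1242000.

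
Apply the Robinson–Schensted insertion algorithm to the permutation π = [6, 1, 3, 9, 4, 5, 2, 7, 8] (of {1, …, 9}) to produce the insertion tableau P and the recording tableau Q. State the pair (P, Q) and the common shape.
P = [1, 2, 4, 5, 7, 8] / [3, 9] / [6];  Q = [1, 3, 4, 6, 8, 9] / [2, 5] / [7];  common shape = (6, 2, 1)

Row-insert the values π_1, π_2, … into P one at a time, bumping the leftmost entry strictly greater than the inserted value down to the next row. The recording tableau Q records, in position (i, j), the step at which that cell was added to P.
  Insert 6 (step 1): P = [6];  Q = [1]
  Insert 1 (step 2): P = [1] / [6];  Q = [1] / [2]
  Insert 3 (step 3): P = [1, 3] / [6];  Q = [1, 3] / [2]
  Insert 9 (step 4): P = [1, 3, 9] / [6];  Q = [1, 3, 4] / [2]
  Insert 4 (step 5): P = [1, 3, 4] / [6, 9];  Q = [1, 3, 4] / [2, 5]
  Insert 5 (step 6): P = [1, 3, 4, 5] / [6, 9];  Q = [1, 3, 4, 6] / [2, 5]
  Insert 2 (step 7): P = [1, 2, 4, 5] / [3, 9] / [6];  Q = [1, 3, 4, 6] / [2, 5] / [7]
  Insert 7 (step 8): P = [1, 2, 4, 5, 7] / [3, 9] / [6];  Q = [1, 3, 4, 6, 8] / [2, 5] / [7]
  Insert 8 (step 9): P = [1, 2, 4, 5, 7, 8] / [3, 9] / [6];  Q = [1, 3, 4, 6, 8, 9] / [2, 5] / [7]
Final shape: (6, 2, 1).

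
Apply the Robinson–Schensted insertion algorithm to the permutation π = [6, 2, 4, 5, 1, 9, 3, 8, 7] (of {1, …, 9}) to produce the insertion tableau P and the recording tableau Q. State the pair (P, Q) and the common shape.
P = [1, 3, 5, 7] / [2, 4, 8] / [6, 9];  Q = [1, 3, 4, 6] / [2, 7, 8] / [5, 9];  common shape = (4, 3, 2)

Row-insert the values π_1, π_2, … into P one at a time, bumping the leftmost entry strictly greater than the inserted value down to the next row. The recording tableau Q records, in position (i, j), the step at which that cell was added to P.
  Insert 6 (step 1): P = [6];  Q = [1]
  Insert 2 (step 2): P = [2] / [6];  Q = [1] / [2]
  Insert 4 (step 3): P = [2, 4] / [6];  Q = [1, 3] / [2]
  Insert 5 (step 4): P = [2, 4, 5] / [6];  Q = [1, 3, 4] / [2]
  Insert 1 (step 5): P = [1, 4, 5] / [2] / [6];  Q = [1, 3, 4] / [2] / [5]
  Insert 9 (step 6): P = [1, 4, 5, 9] / [2] / [6];  Q = [1, 3, 4, 6] / [2] / [5]
  Insert 3 (step 7): P = [1, 3, 5, 9] / [2, 4] / [6];  Q = [1, 3, 4, 6] / [2, 7] / [5]
  Insert 8 (step 8): P = [1, 3, 5, 8] / [2, 4, 9] / [6];  Q = [1, 3, 4, 6] / [2, 7, 8] / [5]
  Insert 7 (step 9): P = [1, 3, 5, 7] / [2, 4, 8] / [6, 9];  Q = [1, 3, 4, 6] / [2, 7, 8] / [5, 9]
Final shape: (4, 3, 2).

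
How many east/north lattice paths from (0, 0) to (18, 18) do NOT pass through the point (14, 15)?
Number of paths = 6360578700

Total paths from (0, 0) to (18, 18): C(36, 18) = 9075135300. Paths through (14, 15): (paths (0, 0) → (14, 15)) × (paths (14, 15) → (18, 18)) = C(29, 14) · C(7, 4) = 77558760 · 35 = 2714556600. Avoidance count = 9075135300 − 2714556600 = 6360578700.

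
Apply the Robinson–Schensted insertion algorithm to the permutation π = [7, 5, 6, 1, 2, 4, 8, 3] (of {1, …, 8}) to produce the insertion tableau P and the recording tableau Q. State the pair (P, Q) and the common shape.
P = [1, 2, 3, 8] / [4, 6] / [5] / [7];  Q = [1, 3, 6, 7] / [2, 5] / [4] / [8];  common shape = (4, 2, 1, 1)

Row-insert the values π_1, π_2, … into P one at a time, bumping the leftmost entry strictly greater than the inserted value down to the next row. The recording tableau Q records, in position (i, j), the step at which that cell was added to P.
  Insert 7 (step 1): P = [7];  Q = [1]
  Insert 5 (step 2): P = [5] / [7];  Q = [1] / [2]
  Insert 6 (step 3): P = [5, 6] / [7];  Q = [1, 3] / [2]
  Insert 1 (step 4): P = [1, 6] / [5] / [7];  Q = [1, 3] / [2] / [4]
  Insert 2 (step 5): P = [1, 2] / [5, 6] / [7];  Q = [1, 3] / [2, 5] / [4]
  Insert 4 (step 6): P = [1, 2, 4] / [5, 6] / [7];  Q = [1, 3, 6] / [2, 5] / [4]
  Insert 8 (step 7): P = [1, 2, 4, 8] / [5, 6] / [7];  Q = [1, 3, 6, 7] / [2, 5] / [4]
  Insert 3 (step 8): P = [1, 2, 3, 8] / [4, 6] / [5] / [7];  Q = [1, 3, 6, 7] / [2, 5] / [4] / [8]
Final shape: (4, 2, 1, 1).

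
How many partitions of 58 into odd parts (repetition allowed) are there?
p_odd(58) = 8808

Enumerate partitions using only odd parts via the recurrence o(n, m) = o(n, m−2) + o(n−m, m) over odd m, starting from the largest odd part ≤ n. This gives p_odd(58) = 8808. (Euler's theorem: equals the count of distinct-part partitions.)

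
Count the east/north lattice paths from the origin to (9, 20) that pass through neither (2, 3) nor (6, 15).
Number of paths = 4534381

Inclusion–exclusion. Total paths: C(29, 9) = 10015005. Through P₁: C(5, 2)·C(24, 7) = 3461040. Through P₂: C(21, 6)·C(8, 3) = 3038784. Since P₁ is strictly southwest of P₂, a monotone path through both must visit P₁ then P₂; paths through both = C(5, 2)·C(16, 4)·C(8, 3) = 1019200. Avoid both = 10015005 − 3461040 − 3038784 + 1019200 = 4534381.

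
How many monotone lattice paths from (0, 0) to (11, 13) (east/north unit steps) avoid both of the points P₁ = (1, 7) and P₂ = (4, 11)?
Number of paths = 2393020

Inclusion–exclusion. Total paths: C(24, 11) = 2496144. Through P₁: C(8, 1)·C(16, 10) = 64064. Through P₂: C(15, 4)·C(9, 7) = 49140. Since P₁ is strictly southwest of P₂, a monotone path through both must visit P₁ then P₂; paths through both = C(8, 1)·C(7, 3)·C(9, 7) = 10080. Avoid both = 2496144 − 64064 − 49140 + 10080 = 2393020.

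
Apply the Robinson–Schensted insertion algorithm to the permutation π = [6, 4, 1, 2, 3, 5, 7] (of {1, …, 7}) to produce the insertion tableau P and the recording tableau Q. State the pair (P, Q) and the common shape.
P = [1, 2, 3, 5, 7] / [4] / [6];  Q = [1, 4, 5, 6, 7] / [2] / [3];  common shape = (5, 1, 1)

Row-insert the values π_1, π_2, … into P one at a time, bumping the leftmost entry strictly greater than the inserted value down to the next row. The recording tableau Q records, in position (i, j), the step at which that cell was added to P.
  Insert 6 (step 1): P = [6];  Q = [1]
  Insert 4 (step 2): P = [4] / [6];  Q = [1] / [2]
  Insert 1 (step 3): P = [1] / [4] / [6];  Q = [1] / [2] / [3]
  Insert 2 (step 4): P = [1, 2] / [4] / [6];  Q = [1, 4] / [2] / [3]
  Insert 3 (step 5): P = [1, 2, 3] / [4] / [6];  Q = [1, 4, 5] / [2] / [3]
  Insert 5 (step 6): P = [1, 2, 3, 5] / [4] / [6];  Q = [1, 4, 5, 6] / [2] / [3]
  Insert 7 (step 7): P = [1, 2, 3, 5, 7] / [4] / [6];  Q = [1, 4, 5, 6, 7] / [2] / [3]
Final shape: (5, 1, 1).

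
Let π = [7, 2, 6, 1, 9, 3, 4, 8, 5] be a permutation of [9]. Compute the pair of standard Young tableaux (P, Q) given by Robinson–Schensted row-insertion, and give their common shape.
P = [1, 3, 4, 5] / [2, 6, 8] / [7, 9];  Q = [1, 3, 5, 8] / [2, 6, 7] / [4, 9];  common shape = (4, 3, 2)

Row-insert the values π_1, π_2, … into P one at a time, bumping the leftmost entry strictly greater than the inserted value down to the next row. The recording tableau Q records, in position (i, j), the step at which that cell was added to P.
  Insert 7 (step 1): P = [7];  Q = [1]
  Insert 2 (step 2): P = [2] / [7];  Q = [1] / [2]
  Insert 6 (step 3): P = [2, 6] / [7];  Q = [1, 3] / [2]
  Insert 1 (step 4): P = [1, 6] / [2] / [7];  Q = [1, 3] / [2] / [4]
  Insert 9 (step 5): P = [1, 6, 9] / [2] / [7];  Q = [1, 3, 5] / [2] / [4]
  Insert 3 (step 6): P = [1, 3, 9] / [2, 6] / [7];  Q = [1, 3, 5] / [2, 6] / [4]
  Insert 4 (step 7): P = [1, 3, 4] / [2, 6, 9] / [7];  Q = [1, 3, 5] / [2, 6, 7] / [4]
  Insert 8 (step 8): P = [1, 3, 4, 8] / [2, 6, 9] / [7];  Q = [1, 3, 5, 8] / [2, 6, 7] / [4]
  Insert 5 (step 9): P = [1, 3, 4, 5] / [2, 6, 8] / [7, 9];  Q = [1, 3, 5, 8] / [2, 6, 7] / [4, 9]
Final shape: (4, 3, 2).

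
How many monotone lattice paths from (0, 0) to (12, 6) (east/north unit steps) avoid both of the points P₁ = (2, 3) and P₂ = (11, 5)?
Number of paths = 8068

Inclusion–exclusion. Total paths: C(18, 12) = 18564. Through P₁: C(5, 2)·C(13, 10) = 2860. Through P₂: C(16, 11)·C(2, 1) = 8736. Since P₁ is strictly southwest of P₂, a monotone path through both must visit P₁ then P₂; paths through both = C(5, 2)·C(11, 9)·C(2, 1) = 1100. Avoid both = 18564 − 2860 − 8736 + 1100 = 8068.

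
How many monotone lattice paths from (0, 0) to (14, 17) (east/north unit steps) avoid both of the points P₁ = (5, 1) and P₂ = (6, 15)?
Number of paths = 250486845

Inclusion–exclusion. Total paths: C(31, 14) = 265182525. Through P₁: C(6, 5)·C(25, 9) = 12257850. Through P₂: C(21, 6)·C(10, 8) = 2441880. Since P₁ is strictly southwest of P₂, a monotone path through both must visit P₁ then P₂; paths through both = C(6, 5)·C(15, 1)·C(10, 8) = 4050. Avoid both = 265182525 − 12257850 − 2441880 + 4050 = 250486845.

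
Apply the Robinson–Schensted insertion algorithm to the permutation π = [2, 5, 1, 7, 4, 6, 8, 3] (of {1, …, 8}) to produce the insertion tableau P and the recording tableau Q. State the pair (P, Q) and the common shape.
P = [1, 3, 6, 8] / [2, 4, 7] / [5];  Q = [1, 2, 4, 7] / [3, 5, 6] / [8];  common shape = (4, 3, 1)

Row-insert the values π_1, π_2, … into P one at a time, bumping the leftmost entry strictly greater than the inserted value down to the next row. The recording tableau Q records, in position (i, j), the step at which that cell was added to P.
  Insert 2 (step 1): P = [2];  Q = [1]
  Insert 5 (step 2): P = [2, 5];  Q = [1, 2]
  Insert 1 (step 3): P = [1, 5] / [2];  Q = [1, 2] / [3]
  Insert 7 (step 4): P = [1, 5, 7] / [2];  Q = [1, 2, 4] / [3]
  Insert 4 (step 5): P = [1, 4, 7] / [2, 5];  Q = [1, 2, 4] / [3, 5]
  Insert 6 (step 6): P = [1, 4, 6] / [2, 5, 7];  Q = [1, 2, 4] / [3, 5, 6]
  Insert 8 (step 7): P = [1, 4, 6, 8] / [2, 5, 7];  Q = [1, 2, 4, 7] / [3, 5, 6]
  Insert 3 (step 8): P = [1, 3, 6, 8] / [2, 4, 7] / [5];  Q = [1, 2, 4, 7] / [3, 5, 6] / [8]
Final shape: (4, 3, 1).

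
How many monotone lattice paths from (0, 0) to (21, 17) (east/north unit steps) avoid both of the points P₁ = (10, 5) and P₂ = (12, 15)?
Number of paths = 23775641736

Inclusion–exclusion. Total paths: C(38, 21) = 28781143380. Through P₁: C(15, 10)·C(23, 11) = 4060290234. Through P₂: C(27, 12)·C(11, 9) = 956112300. Since P₁ is strictly southwest of P₂, a monotone path through both must visit P₁ then P₂; paths through both = C(15, 10)·C(12, 2)·C(11, 9) = 10900890. Avoid both = 28781143380 − 4060290234 − 956112300 + 10900890 = 23775641736.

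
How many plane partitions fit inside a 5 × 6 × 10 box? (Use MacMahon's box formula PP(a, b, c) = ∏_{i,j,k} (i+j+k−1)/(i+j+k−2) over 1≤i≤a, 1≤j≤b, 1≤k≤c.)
PP(5, 6, 10) = 559611782036736

Evaluate the triple product over i = 1..5, j = 1..6, k = 1..10. The factors are (2/1) · (3/2) · (4/3) · (5/4) · (6/5) · (7/6) · (8/7) · (9/8) · … (300 factors total). The numerators and denominators telescope so the product is an integer; carrying out the multiplication exactly gives PP(5, 6, 10) = 559611782036736.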